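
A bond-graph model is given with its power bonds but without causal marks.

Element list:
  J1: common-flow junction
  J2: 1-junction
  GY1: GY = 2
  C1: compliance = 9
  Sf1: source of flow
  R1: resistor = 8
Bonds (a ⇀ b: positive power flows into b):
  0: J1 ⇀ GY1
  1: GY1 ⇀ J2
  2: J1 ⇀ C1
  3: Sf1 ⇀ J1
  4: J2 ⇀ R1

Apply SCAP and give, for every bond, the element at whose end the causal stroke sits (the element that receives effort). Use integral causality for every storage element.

#0 →J1
#1 →J2
#2 →J1
#3 →Sf1
#4 →R1

b3 →Sf1  (source Sf1 imposes f)
b0 →J1  (J1: bond 3 brought flow, rest push out)
b2 →J1  (J1 flow already set via bond 3)
b1 →J2  (GY1 both-in/both-out from 0)
b4 →R1  (J2: last free bond brings flow in)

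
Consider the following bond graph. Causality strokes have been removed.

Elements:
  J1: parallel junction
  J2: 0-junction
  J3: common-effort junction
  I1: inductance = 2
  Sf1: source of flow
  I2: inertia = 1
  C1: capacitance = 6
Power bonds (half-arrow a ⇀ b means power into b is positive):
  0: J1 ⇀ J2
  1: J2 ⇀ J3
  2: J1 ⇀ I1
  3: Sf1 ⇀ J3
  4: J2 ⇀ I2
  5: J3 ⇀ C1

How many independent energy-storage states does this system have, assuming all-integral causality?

#3 |Sf1  (source Sf1 imposes f)
#2 |I1  (I1 integral (f out))
#0 |J1  (J1 needs exactly one e-in)
#4 |I2  (I2 integral (f out))
#1 |J2  (J2: last free bond brings effort in)
#5 |J3  (J3 needs exactly one e-in)

3  (C1, I1, I2 all integral)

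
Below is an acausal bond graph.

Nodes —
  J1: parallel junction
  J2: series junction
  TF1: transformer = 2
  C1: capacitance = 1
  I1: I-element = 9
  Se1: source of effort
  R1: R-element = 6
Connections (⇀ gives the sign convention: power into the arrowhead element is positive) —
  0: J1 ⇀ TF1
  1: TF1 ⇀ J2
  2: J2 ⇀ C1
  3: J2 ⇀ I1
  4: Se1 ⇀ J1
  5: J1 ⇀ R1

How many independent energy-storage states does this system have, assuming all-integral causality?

2  (C1, I1 all integral)

β4 stroke at J1  (Se1 fixes effort; stroke away)
β0 stroke at TF1  (J1 effort already set via bond 4)
β5 stroke at R1  (common-e at J1 fixed by 4)
β1 stroke at J2  (through TF1, causality passes straight; one stroke at TF1)
β2 stroke at J2  (C1 integral (e out))
β3 stroke at I1  (J2 needs exactly one f-in)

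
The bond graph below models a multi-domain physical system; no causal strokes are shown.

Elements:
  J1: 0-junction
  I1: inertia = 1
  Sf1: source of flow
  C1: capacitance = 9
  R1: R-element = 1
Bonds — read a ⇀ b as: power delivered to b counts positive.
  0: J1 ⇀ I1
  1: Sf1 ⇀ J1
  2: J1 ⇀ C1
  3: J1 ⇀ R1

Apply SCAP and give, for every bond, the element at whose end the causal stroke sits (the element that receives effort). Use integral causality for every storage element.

#0 |I1
#1 |Sf1
#2 |J1
#3 |R1

β1 stroke at Sf1  (Sf1 (Sf) sets flow on bond)
β0 stroke at I1  (prefer integral on I1)
β2 stroke at J1  (prefer integral on C1)
β3 stroke at R1  (J1 effort already set via bond 2)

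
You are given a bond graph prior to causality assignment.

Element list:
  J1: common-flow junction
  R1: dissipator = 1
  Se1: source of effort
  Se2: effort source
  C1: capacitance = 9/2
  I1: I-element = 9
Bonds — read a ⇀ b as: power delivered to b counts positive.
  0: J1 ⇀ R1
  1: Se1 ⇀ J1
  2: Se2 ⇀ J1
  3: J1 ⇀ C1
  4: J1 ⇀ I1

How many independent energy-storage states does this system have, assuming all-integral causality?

β1 stroke at J1  (Se1: effort source, stroke at far end)
β2 stroke at J1  (source Se2 imposes e)
β3 stroke at J1  (C1: C, integral causality)
β4 stroke at I1  (I1 outputs flow p/I1)
β0 stroke at J1  (common-f at J1 fixed by 4)

2  (C1, I1 all integral)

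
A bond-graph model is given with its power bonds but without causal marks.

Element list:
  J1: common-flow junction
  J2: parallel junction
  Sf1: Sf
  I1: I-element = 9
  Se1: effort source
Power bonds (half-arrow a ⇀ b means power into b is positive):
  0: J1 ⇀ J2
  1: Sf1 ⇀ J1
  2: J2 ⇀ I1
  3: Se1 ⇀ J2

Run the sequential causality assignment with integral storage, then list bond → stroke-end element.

#0 stroke→J1
#1 stroke→Sf1
#2 stroke→I1
#3 stroke→J2

β1 stroke at Sf1  (source Sf1 imposes f)
β3 stroke at J2  (Se1 fixes effort; stroke away)
β0 stroke at J1  (J1 flow already set via bond 1)
β2 stroke at I1  (0-jn J2 has e-setter on 3)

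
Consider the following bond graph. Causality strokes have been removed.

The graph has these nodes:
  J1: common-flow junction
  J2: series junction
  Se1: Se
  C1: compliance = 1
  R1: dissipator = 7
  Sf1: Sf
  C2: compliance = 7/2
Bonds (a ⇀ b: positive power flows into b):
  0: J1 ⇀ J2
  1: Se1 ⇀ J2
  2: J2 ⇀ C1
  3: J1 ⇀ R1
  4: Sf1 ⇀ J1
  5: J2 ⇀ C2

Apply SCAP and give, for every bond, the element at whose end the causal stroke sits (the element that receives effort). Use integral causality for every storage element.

bond 1 stroke→J2  (source Se1 imposes e)
bond 4 stroke→Sf1  (Sf1 (Sf) sets flow on bond)
bond 0 stroke→J1  (J1: bond 4 brought flow, rest push out)
bond 3 stroke→J1  (common-f at J1 fixed by 4)
bond 2 stroke→J2  (common-f at J2 fixed by 0)
bond 5 stroke→J2  (J2 flow already set via bond 0)

bond 0 →J1
bond 1 →J2
bond 2 →J2
bond 3 →J1
bond 4 →Sf1
bond 5 →J2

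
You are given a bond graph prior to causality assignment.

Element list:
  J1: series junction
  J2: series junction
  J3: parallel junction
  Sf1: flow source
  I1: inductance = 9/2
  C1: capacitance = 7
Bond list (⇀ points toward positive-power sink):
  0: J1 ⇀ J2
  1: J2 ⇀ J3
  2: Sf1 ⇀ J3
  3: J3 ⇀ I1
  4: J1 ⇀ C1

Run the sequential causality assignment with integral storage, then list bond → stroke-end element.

bond 0 |J2
bond 1 |J3
bond 2 |Sf1
bond 3 |I1
bond 4 |J1

#2 stroke→Sf1  (Sf1 (Sf) sets flow on bond)
#3 stroke→I1  (I1: I, integral causality)
#1 stroke→J3  (closing 0-jn rule on J3)
#0 stroke→J2  (1-jn J2 has f-setter on 1)
#4 stroke→J1  (common-f at J1 fixed by 0)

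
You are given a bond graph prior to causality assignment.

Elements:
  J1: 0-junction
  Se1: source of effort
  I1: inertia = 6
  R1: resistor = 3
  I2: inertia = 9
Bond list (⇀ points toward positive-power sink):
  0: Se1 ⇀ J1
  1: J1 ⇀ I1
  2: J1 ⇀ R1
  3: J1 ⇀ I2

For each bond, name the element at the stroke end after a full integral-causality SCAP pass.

bond 0 stroke at J1
bond 1 stroke at I1
bond 2 stroke at R1
bond 3 stroke at I2

b0 stroke at J1  (Se1: effort source, stroke at far end)
b1 stroke at I1  (J1 effort already set via bond 0)
b2 stroke at R1  (J1 effort already set via bond 0)
b3 stroke at I2  (common-e at J1 fixed by 0)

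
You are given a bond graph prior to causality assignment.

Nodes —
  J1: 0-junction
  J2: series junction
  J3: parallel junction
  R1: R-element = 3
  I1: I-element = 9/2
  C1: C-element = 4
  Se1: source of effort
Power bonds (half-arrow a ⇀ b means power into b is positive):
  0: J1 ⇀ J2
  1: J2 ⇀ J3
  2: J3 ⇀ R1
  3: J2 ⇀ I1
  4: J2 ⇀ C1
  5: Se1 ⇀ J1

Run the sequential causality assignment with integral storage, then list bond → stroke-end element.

#5 →J1  (source Se1 imposes e)
#0 →J2  (common-e at J1 fixed by 5)
#3 →I1  (I1 integral (f out))
#1 →J2  (J2: bond 3 brought flow, rest push out)
#4 →J2  (J2 flow already set via bond 3)
#2 →J3  (only one effort-in slot at J3)

bond 0 |J2
bond 1 |J2
bond 2 |J3
bond 3 |I1
bond 4 |J2
bond 5 |J1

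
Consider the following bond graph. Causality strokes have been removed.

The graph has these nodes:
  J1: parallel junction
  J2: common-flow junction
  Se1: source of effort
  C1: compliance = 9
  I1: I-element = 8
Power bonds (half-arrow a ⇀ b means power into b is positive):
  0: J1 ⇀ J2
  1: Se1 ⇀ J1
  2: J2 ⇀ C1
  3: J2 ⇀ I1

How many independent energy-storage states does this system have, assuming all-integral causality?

bond 1 →J1  (Se1: effort source, stroke at far end)
bond 0 →J2  (common-e at J1 fixed by 1)
bond 2 →J2  (C1: C, integral causality)
bond 3 →I1  (closing 1-jn rule on J2)

2  (C1, I1 all integral)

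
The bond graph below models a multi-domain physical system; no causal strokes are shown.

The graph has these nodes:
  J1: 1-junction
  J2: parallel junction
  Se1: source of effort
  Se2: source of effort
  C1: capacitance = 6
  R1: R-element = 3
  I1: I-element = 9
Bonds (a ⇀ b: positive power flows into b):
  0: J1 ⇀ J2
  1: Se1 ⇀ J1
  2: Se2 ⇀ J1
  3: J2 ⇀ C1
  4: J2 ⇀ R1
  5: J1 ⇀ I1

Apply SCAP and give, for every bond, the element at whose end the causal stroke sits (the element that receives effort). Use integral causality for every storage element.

#1 stroke at J1  (source Se1 imposes e)
#2 stroke at J1  (Se2: effort source, stroke at far end)
#3 stroke at J2  (prefer integral on C1)
#0 stroke at J1  (0-jn J2 has e-setter on 3)
#4 stroke at R1  (J2: bond 3 brought effort, rest push out)
#5 stroke at I1  (only one flow-in slot at J1)

β0 →J1
β1 →J1
β2 →J1
β3 →J2
β4 →R1
β5 →I1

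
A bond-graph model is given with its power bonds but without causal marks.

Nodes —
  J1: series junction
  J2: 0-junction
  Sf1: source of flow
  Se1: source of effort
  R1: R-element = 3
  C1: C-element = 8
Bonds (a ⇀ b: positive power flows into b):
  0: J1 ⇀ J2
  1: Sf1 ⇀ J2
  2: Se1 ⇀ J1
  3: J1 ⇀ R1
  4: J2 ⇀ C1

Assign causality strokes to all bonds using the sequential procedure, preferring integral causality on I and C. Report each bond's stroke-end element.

#1 stroke at Sf1  (Sf1 fixes flow; stroke at Sf1)
#2 stroke at J1  (Se1 fixes effort; stroke away)
#4 stroke at J2  (C1 outputs effort q/C1)
#0 stroke at J1  (J2: bond 4 brought effort, rest push out)
#3 stroke at R1  (closing 1-jn rule on J1)

#0 |J1
#1 |Sf1
#2 |J1
#3 |R1
#4 |J2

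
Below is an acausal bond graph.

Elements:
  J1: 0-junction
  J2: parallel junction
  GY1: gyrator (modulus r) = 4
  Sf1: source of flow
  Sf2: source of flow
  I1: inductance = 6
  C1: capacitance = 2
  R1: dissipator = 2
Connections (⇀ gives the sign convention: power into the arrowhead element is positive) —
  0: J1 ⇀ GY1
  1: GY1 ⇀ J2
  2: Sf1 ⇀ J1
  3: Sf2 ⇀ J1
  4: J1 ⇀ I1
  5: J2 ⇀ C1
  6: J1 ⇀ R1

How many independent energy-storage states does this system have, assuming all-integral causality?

β2 |Sf1  (Sf1: flow source, stroke at near end)
β3 |Sf2  (Sf2 fixes flow; stroke at Sf2)
β4 |I1  (I1 integral (f out))
β5 |J2  (C1 integral (e out))
β1 |GY1  (0-jn J2 has e-setter on 5)
β0 |GY1  (through GY1, causality inverts; strokes same side of GY1)
β6 |J1  (J1 needs exactly one e-in)

2  (C1, I1 all integral)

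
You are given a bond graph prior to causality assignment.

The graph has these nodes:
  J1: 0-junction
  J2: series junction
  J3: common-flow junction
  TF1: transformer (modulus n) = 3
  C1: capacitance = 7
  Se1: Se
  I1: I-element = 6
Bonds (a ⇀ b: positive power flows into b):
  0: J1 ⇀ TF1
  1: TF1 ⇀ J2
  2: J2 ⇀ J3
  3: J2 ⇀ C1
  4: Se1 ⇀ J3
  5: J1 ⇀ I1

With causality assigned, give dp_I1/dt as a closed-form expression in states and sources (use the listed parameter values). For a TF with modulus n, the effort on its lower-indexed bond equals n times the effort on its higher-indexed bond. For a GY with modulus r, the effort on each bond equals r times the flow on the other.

dp_I1/dt = -3*E_Se1 + 3*q_C1/7

#4 stroke at J3  (source Se1 imposes e)
#2 stroke at J2  (closing 1-jn rule on J3)
#3 stroke at J2  (prefer integral on C1)
#1 stroke at TF1  (J2: last free bond brings flow in)
#0 stroke at J1  (through TF1, causality passes straight; one stroke at TF1)
#5 stroke at I1  (J1: bond 0 brought effort, rest push out)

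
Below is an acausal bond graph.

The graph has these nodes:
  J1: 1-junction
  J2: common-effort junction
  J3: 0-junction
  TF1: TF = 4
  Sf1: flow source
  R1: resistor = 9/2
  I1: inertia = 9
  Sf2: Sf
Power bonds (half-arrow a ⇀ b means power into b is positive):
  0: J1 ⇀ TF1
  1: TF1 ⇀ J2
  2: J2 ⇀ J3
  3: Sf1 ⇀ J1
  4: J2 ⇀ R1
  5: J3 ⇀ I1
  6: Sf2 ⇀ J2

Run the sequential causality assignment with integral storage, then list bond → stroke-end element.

b0 →J1
b1 →TF1
b2 →J3
b3 →Sf1
b4 →J2
b5 →I1
b6 →Sf2

β3 →Sf1  (Sf1 fixes flow; stroke at Sf1)
β6 →Sf2  (Sf2: flow source, stroke at near end)
β0 →J1  (J1: bond 3 brought flow, rest push out)
β1 →TF1  (TF1: transformer flips bond 0)
β5 →I1  (I1 outputs flow p/I1)
β2 →J3  (closing 0-jn rule on J3)
β4 →J2  (J2: last free bond brings effort in)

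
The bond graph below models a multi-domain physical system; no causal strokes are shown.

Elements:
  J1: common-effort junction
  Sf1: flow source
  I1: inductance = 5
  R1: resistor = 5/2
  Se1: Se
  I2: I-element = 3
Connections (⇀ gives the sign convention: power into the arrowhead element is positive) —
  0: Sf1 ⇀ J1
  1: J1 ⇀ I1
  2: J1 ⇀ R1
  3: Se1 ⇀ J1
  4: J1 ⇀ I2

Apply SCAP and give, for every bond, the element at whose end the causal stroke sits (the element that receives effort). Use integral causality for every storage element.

β0 →Sf1  (source Sf1 imposes f)
β3 →J1  (source Se1 imposes e)
β1 →I1  (J1: bond 3 brought effort, rest push out)
β2 →R1  (J1: bond 3 brought effort, rest push out)
β4 →I2  (0-jn J1 has e-setter on 3)

b0 →Sf1
b1 →I1
b2 →R1
b3 →J1
b4 →I2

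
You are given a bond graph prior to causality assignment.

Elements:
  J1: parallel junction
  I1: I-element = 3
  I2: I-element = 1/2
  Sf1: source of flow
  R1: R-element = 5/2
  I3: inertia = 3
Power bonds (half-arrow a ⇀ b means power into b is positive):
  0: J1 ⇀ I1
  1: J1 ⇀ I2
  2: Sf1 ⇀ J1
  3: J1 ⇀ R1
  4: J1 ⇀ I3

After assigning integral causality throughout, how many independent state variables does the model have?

3  (I1, I2, I3 all integral)

#2 stroke→Sf1  (Sf1: flow source, stroke at near end)
#0 stroke→I1  (I1: I, integral causality)
#1 stroke→I2  (I2 outputs flow p/I2)
#4 stroke→I3  (I3 integral (f out))
#3 stroke→J1  (closing 0-jn rule on J1)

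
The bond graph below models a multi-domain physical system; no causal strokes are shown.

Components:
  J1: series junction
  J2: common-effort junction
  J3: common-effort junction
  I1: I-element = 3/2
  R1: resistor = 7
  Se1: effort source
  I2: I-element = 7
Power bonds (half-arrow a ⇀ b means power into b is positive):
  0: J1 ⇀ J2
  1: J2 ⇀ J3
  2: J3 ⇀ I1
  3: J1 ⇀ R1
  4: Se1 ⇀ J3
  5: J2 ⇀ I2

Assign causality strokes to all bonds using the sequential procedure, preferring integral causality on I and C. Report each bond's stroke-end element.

β0 stroke at J1
β1 stroke at J2
β2 stroke at I1
β3 stroke at R1
β4 stroke at J3
β5 stroke at I2

β4 stroke→J3  (Se1: effort source, stroke at far end)
β1 stroke→J2  (common-e at J3 fixed by 4)
β2 stroke→I1  (J3 effort already set via bond 4)
β0 stroke→J1  (J2: bond 1 brought effort, rest push out)
β5 stroke→I2  (J2 effort already set via bond 1)
β3 stroke→R1  (J1: last free bond brings flow in)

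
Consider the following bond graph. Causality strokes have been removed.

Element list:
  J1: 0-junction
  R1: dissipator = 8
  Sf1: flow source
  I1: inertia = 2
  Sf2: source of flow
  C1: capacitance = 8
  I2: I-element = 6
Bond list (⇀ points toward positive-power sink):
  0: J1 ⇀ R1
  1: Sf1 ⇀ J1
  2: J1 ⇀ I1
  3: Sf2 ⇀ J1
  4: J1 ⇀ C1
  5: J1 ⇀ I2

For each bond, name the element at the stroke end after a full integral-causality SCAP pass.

b1 stroke→Sf1  (Sf1: flow source, stroke at near end)
b3 stroke→Sf2  (Sf2 fixes flow; stroke at Sf2)
b2 stroke→I1  (I1 outputs flow p/I1)
b4 stroke→J1  (C1 outputs effort q/C1)
b0 stroke→R1  (J1 effort already set via bond 4)
b5 stroke→I2  (J1: bond 4 brought effort, rest push out)

#0 →R1
#1 →Sf1
#2 →I1
#3 →Sf2
#4 →J1
#5 →I2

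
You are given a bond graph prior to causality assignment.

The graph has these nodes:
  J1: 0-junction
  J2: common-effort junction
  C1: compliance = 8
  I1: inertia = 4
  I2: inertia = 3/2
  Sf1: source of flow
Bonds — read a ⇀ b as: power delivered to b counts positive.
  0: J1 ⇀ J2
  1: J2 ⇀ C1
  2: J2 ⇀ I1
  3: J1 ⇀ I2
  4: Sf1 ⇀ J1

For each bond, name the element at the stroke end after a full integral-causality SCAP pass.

bond 0 stroke→J1
bond 1 stroke→J2
bond 2 stroke→I1
bond 3 stroke→I2
bond 4 stroke→Sf1

bond 4 →Sf1  (Sf1 (Sf) sets flow on bond)
bond 1 →J2  (C1: C, integral causality)
bond 0 →J1  (0-jn J2 has e-setter on 1)
bond 2 →I1  (0-jn J2 has e-setter on 1)
bond 3 →I2  (J1: bond 0 brought effort, rest push out)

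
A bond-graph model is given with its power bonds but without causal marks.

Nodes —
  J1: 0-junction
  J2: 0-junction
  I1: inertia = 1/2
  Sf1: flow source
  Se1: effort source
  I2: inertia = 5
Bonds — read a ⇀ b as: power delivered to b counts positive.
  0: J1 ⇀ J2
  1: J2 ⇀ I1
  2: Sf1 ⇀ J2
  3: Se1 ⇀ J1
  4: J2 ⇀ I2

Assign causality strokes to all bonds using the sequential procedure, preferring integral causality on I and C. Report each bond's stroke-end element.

bond 0 |J2
bond 1 |I1
bond 2 |Sf1
bond 3 |J1
bond 4 |I2

#2 |Sf1  (source Sf1 imposes f)
#3 |J1  (source Se1 imposes e)
#0 |J2  (common-e at J1 fixed by 3)
#1 |I1  (J2: bond 0 brought effort, rest push out)
#4 |I2  (0-jn J2 has e-setter on 0)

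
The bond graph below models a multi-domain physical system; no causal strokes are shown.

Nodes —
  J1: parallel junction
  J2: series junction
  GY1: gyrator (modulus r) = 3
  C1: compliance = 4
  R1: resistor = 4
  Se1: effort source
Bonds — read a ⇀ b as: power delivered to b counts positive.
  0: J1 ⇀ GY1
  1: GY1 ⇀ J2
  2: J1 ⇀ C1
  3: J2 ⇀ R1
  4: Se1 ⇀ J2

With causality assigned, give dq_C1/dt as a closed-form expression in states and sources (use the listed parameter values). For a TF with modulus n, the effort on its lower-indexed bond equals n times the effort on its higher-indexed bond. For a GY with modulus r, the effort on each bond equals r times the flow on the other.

β4 stroke at J2  (Se1 fixes effort; stroke away)
β2 stroke at J1  (C1 outputs effort q/C1)
β0 stroke at GY1  (0-jn J1 has e-setter on 2)
β1 stroke at GY1  (GY GY1: same side as bond 0)
β3 stroke at J2  (1-jn J2 has f-setter on 1)

dq_C1/dt = E_Se1/3 - q_C1/9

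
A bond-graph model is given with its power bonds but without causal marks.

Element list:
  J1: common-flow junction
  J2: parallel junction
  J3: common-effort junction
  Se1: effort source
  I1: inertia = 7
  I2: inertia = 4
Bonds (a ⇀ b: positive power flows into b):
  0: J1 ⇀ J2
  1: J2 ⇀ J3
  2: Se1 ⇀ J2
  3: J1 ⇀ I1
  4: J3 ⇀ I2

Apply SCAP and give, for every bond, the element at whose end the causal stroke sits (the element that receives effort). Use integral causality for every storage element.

bond 0 |J1
bond 1 |J3
bond 2 |J2
bond 3 |I1
bond 4 |I2

bond 2 stroke→J2  (source Se1 imposes e)
bond 0 stroke→J1  (common-e at J2 fixed by 2)
bond 1 stroke→J3  (J2 effort already set via bond 2)
bond 4 stroke→I2  (common-e at J3 fixed by 1)
bond 3 stroke→I1  (only one flow-in slot at J1)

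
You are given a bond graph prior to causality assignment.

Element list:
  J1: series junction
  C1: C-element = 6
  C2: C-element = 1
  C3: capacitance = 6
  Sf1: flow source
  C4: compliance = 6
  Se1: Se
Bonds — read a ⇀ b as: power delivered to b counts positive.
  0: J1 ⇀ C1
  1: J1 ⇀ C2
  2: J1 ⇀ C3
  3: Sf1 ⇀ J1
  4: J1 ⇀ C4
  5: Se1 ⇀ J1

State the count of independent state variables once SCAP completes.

bond 3 stroke at Sf1  (Sf1 fixes flow; stroke at Sf1)
bond 5 stroke at J1  (source Se1 imposes e)
bond 0 stroke at J1  (J1 flow already set via bond 3)
bond 1 stroke at J1  (J1: bond 3 brought flow, rest push out)
bond 2 stroke at J1  (J1 flow already set via bond 3)
bond 4 stroke at J1  (J1: bond 3 brought flow, rest push out)

4  (C1, C2, C3, C4 all integral)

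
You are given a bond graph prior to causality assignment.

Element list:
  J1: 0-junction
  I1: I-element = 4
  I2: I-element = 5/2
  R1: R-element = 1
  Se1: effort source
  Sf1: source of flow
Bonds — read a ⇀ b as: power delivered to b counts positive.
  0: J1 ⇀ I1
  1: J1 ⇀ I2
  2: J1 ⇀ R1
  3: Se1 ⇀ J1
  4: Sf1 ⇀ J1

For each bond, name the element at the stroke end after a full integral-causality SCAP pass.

#0 |I1
#1 |I2
#2 |R1
#3 |J1
#4 |Sf1

b3 →J1  (source Se1 imposes e)
b4 →Sf1  (Sf1 fixes flow; stroke at Sf1)
b0 →I1  (J1 effort already set via bond 3)
b1 →I2  (J1 effort already set via bond 3)
b2 →R1  (J1: bond 3 brought effort, rest push out)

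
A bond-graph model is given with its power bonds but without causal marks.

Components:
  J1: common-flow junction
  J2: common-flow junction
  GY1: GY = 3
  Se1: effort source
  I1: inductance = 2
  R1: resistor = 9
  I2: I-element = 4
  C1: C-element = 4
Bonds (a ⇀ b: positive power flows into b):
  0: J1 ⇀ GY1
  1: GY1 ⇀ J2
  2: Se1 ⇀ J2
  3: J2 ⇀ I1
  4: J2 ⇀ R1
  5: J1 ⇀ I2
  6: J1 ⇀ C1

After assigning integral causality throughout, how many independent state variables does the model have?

b2 |J2  (Se1 fixes effort; stroke away)
b3 |I1  (prefer integral on I1)
b1 |J2  (common-f at J2 fixed by 3)
b4 |J2  (1-jn J2 has f-setter on 3)
b0 |J1  (through GY1, causality inverts; strokes same side of GY1)
b5 |I2  (I2 outputs flow p/I2)
b6 |J1  (J1: bond 5 brought flow, rest push out)

3  (C1, I1, I2 all integral)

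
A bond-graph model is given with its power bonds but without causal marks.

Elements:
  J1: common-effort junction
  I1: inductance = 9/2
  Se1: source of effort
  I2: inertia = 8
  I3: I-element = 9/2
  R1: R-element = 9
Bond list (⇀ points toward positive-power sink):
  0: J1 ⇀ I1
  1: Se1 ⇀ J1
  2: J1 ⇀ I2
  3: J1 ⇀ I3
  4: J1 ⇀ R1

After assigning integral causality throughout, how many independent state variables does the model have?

β1 stroke→J1  (Se1 (Se) sets effort on bond)
β0 stroke→I1  (0-jn J1 has e-setter on 1)
β2 stroke→I2  (0-jn J1 has e-setter on 1)
β3 stroke→I3  (common-e at J1 fixed by 1)
β4 stroke→R1  (J1: bond 1 brought effort, rest push out)

3  (I1, I2, I3 all integral)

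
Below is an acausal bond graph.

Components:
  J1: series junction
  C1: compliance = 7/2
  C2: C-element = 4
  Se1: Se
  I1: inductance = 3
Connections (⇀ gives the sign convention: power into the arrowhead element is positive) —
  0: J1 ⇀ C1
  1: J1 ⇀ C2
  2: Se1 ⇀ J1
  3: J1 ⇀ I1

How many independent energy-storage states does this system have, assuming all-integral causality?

3  (C1, C2, I1 all integral)

b2 |J1  (Se1: effort source, stroke at far end)
b0 |J1  (C1: C, integral causality)
b1 |J1  (C2 integral (e out))
b3 |I1  (closing 1-jn rule on J1)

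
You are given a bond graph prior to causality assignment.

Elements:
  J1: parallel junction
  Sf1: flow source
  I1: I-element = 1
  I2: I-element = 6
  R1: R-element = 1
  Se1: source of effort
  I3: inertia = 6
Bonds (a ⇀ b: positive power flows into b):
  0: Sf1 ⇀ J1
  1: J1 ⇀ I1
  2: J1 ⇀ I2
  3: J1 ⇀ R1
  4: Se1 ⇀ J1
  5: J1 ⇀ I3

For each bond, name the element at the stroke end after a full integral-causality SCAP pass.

bond 0 |Sf1  (Sf1: flow source, stroke at near end)
bond 4 |J1  (Se1: effort source, stroke at far end)
bond 1 |I1  (common-e at J1 fixed by 4)
bond 2 |I2  (common-e at J1 fixed by 4)
bond 3 |R1  (0-jn J1 has e-setter on 4)
bond 5 |I3  (0-jn J1 has e-setter on 4)

b0 →Sf1
b1 →I1
b2 →I2
b3 →R1
b4 →J1
b5 →I3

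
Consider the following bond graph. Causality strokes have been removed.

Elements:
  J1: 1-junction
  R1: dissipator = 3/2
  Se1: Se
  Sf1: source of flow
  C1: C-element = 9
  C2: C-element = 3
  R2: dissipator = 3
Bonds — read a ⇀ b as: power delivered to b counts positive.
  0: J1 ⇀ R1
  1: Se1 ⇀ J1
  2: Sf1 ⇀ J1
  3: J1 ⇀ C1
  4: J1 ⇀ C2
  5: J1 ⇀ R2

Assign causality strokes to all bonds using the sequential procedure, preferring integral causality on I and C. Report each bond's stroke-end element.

b1 stroke→J1  (source Se1 imposes e)
b2 stroke→Sf1  (Sf1 fixes flow; stroke at Sf1)
b0 stroke→J1  (common-f at J1 fixed by 2)
b3 stroke→J1  (J1 flow already set via bond 2)
b4 stroke→J1  (1-jn J1 has f-setter on 2)
b5 stroke→J1  (J1: bond 2 brought flow, rest push out)

#0 →J1
#1 →J1
#2 →Sf1
#3 →J1
#4 →J1
#5 →J1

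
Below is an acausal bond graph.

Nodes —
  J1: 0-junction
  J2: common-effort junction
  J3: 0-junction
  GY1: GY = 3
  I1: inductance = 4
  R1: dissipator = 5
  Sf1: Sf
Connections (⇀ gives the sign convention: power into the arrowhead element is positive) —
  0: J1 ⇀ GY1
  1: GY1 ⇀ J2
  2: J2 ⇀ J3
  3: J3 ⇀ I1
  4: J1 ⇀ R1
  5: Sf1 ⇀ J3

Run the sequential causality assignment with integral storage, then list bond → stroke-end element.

β0 stroke at J1
β1 stroke at J2
β2 stroke at J3
β3 stroke at I1
β4 stroke at R1
β5 stroke at Sf1

bond 5 |Sf1  (Sf1: flow source, stroke at near end)
bond 3 |I1  (I1 outputs flow p/I1)
bond 2 |J3  (J3: last free bond brings effort in)
bond 1 |J2  (J2: last free bond brings effort in)
bond 0 |J1  (GY1: gyrator matches bond 1)
bond 4 |R1  (0-jn J1 has e-setter on 0)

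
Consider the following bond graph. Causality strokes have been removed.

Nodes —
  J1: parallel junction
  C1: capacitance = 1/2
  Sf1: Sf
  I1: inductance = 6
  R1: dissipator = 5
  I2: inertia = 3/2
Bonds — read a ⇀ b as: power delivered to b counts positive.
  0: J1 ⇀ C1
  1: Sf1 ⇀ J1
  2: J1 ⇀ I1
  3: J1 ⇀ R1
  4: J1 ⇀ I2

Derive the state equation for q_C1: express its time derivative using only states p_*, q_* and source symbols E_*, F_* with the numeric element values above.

dq_C1/dt = F_Sf1 - p_I1/6 - 2*p_I2/3 - 2*q_C1/5

β1 →Sf1  (Sf1: flow source, stroke at near end)
β0 →J1  (C1 outputs effort q/C1)
β2 →I1  (common-e at J1 fixed by 0)
β3 →R1  (J1: bond 0 brought effort, rest push out)
β4 →I2  (0-jn J1 has e-setter on 0)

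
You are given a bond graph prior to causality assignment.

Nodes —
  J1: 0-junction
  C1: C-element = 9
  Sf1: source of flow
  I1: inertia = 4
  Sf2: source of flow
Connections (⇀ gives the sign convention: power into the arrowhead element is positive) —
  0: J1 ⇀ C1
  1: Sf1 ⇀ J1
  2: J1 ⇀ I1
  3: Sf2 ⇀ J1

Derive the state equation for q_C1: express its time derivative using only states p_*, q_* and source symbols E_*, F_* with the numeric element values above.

dq_C1/dt = F_Sf1 + F_Sf2 - p_I1/4

bond 1 stroke→Sf1  (Sf1 (Sf) sets flow on bond)
bond 3 stroke→Sf2  (Sf2 fixes flow; stroke at Sf2)
bond 0 stroke→J1  (C1 integral (e out))
bond 2 stroke→I1  (J1 effort already set via bond 0)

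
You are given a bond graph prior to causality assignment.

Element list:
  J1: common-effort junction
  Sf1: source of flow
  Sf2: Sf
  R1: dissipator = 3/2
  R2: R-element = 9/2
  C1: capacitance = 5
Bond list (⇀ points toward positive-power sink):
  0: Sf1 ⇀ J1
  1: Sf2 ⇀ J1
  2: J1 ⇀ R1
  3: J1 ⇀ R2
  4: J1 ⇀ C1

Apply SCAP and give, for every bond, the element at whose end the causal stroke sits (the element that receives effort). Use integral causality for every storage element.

#0 stroke→Sf1
#1 stroke→Sf2
#2 stroke→R1
#3 stroke→R2
#4 stroke→J1

bond 0 →Sf1  (Sf1 fixes flow; stroke at Sf1)
bond 1 →Sf2  (Sf2 fixes flow; stroke at Sf2)
bond 4 →J1  (C1 integral (e out))
bond 2 →R1  (0-jn J1 has e-setter on 4)
bond 3 →R2  (J1: bond 4 brought effort, rest push out)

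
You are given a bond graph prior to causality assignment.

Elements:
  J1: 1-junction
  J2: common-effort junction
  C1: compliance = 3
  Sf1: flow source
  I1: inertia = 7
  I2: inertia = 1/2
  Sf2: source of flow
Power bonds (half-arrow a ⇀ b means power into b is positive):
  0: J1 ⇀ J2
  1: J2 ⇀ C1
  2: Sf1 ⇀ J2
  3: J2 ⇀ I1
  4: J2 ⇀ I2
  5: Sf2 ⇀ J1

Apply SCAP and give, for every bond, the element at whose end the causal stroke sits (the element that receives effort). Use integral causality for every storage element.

β2 stroke at Sf1  (Sf1 fixes flow; stroke at Sf1)
β5 stroke at Sf2  (Sf2 (Sf) sets flow on bond)
β0 stroke at J1  (common-f at J1 fixed by 5)
β1 stroke at J2  (C1 integral (e out))
β3 stroke at I1  (0-jn J2 has e-setter on 1)
β4 stroke at I2  (J2: bond 1 brought effort, rest push out)

b0 |J1
b1 |J2
b2 |Sf1
b3 |I1
b4 |I2
b5 |Sf2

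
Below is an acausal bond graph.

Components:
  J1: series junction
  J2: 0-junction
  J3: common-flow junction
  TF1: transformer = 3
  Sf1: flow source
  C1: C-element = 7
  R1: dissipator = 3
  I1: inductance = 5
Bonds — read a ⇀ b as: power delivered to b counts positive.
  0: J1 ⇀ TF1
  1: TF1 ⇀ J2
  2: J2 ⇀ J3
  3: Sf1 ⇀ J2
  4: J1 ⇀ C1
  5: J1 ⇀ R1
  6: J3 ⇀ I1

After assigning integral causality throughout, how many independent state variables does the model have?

2  (C1, I1 all integral)

b3 stroke at Sf1  (Sf1: flow source, stroke at near end)
b4 stroke at J1  (prefer integral on C1)
b6 stroke at I1  (I1 outputs flow p/I1)
b2 stroke at J3  (J3 flow already set via bond 6)
b1 stroke at J2  (J2 needs exactly one e-in)
b0 stroke at TF1  (TF1: transformer flips bond 1)
b5 stroke at J1  (1-jn J1 has f-setter on 0)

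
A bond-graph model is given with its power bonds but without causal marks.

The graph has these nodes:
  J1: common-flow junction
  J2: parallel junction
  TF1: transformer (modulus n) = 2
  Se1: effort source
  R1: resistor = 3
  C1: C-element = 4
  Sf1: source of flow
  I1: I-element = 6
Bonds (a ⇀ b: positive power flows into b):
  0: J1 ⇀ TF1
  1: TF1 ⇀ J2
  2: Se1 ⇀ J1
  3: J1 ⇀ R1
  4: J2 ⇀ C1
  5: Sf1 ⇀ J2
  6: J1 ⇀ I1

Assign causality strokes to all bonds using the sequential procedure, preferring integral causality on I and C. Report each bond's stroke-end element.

bond 0 stroke→J1
bond 1 stroke→TF1
bond 2 stroke→J1
bond 3 stroke→J1
bond 4 stroke→J2
bond 5 stroke→Sf1
bond 6 stroke→I1

#2 stroke at J1  (Se1 fixes effort; stroke away)
#5 stroke at Sf1  (Sf1 fixes flow; stroke at Sf1)
#4 stroke at J2  (C1 integral (e out))
#1 stroke at TF1  (J2: bond 4 brought effort, rest push out)
#0 stroke at J1  (TF1 one-in-one-out from 1)
#6 stroke at I1  (I1 integral (f out))
#3 stroke at J1  (common-f at J1 fixed by 6)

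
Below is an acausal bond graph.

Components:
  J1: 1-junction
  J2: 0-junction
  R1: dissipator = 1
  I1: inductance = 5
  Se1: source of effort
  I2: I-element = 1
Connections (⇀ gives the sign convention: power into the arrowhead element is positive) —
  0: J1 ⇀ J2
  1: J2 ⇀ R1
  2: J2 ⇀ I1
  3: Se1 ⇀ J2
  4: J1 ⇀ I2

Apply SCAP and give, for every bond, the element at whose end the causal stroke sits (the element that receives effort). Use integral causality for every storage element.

#0 |J1
#1 |R1
#2 |I1
#3 |J2
#4 |I2

β3 |J2  (source Se1 imposes e)
β0 |J1  (common-e at J2 fixed by 3)
β1 |R1  (common-e at J2 fixed by 3)
β2 |I1  (0-jn J2 has e-setter on 3)
β4 |I2  (J1 needs exactly one f-in)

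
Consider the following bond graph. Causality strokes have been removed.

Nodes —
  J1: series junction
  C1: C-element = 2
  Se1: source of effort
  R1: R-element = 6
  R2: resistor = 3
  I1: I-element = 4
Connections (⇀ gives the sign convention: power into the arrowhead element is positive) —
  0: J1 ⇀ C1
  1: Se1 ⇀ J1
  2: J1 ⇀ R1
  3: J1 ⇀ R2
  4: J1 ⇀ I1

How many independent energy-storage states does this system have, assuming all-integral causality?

b1 →J1  (Se1: effort source, stroke at far end)
b0 →J1  (C1: C, integral causality)
b4 →I1  (I1 integral (f out))
b2 →J1  (J1 flow already set via bond 4)
b3 →J1  (J1 flow already set via bond 4)

2  (C1, I1 all integral)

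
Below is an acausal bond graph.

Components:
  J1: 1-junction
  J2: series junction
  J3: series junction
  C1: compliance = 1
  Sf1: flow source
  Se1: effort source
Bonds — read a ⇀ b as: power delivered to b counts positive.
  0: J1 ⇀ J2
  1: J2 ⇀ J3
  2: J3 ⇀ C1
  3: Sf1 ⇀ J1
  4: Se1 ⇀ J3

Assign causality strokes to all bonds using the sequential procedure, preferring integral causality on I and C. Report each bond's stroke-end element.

bond 3 |Sf1  (Sf1: flow source, stroke at near end)
bond 4 |J3  (Se1 fixes effort; stroke away)
bond 0 |J1  (common-f at J1 fixed by 3)
bond 1 |J2  (J2 flow already set via bond 0)
bond 2 |J3  (J3: bond 1 brought flow, rest push out)

bond 0 stroke at J1
bond 1 stroke at J2
bond 2 stroke at J3
bond 3 stroke at Sf1
bond 4 stroke at J3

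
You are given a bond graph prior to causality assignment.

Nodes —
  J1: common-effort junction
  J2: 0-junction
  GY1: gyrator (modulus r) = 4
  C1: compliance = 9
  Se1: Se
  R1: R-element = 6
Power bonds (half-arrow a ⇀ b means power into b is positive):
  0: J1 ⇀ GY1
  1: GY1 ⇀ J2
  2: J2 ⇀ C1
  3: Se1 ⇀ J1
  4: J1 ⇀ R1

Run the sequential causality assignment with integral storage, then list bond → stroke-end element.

b0 →GY1
b1 →GY1
b2 →J2
b3 →J1
b4 →R1

bond 3 stroke at J1  (Se1 fixes effort; stroke away)
bond 0 stroke at GY1  (0-jn J1 has e-setter on 3)
bond 4 stroke at R1  (common-e at J1 fixed by 3)
bond 1 stroke at GY1  (GY1: gyrator matches bond 0)
bond 2 stroke at J2  (closing 0-jn rule on J2)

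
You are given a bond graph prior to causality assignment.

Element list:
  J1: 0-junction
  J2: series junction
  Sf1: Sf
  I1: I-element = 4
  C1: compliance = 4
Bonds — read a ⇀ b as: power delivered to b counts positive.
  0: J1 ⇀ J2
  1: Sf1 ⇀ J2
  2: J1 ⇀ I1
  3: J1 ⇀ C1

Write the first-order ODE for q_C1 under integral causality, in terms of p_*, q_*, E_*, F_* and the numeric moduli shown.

b1 →Sf1  (Sf1 (Sf) sets flow on bond)
b0 →J2  (1-jn J2 has f-setter on 1)
b2 →I1  (I1 integral (f out))
b3 →J1  (only one effort-in slot at J1)

dq_C1/dt = -F_Sf1 - p_I1/4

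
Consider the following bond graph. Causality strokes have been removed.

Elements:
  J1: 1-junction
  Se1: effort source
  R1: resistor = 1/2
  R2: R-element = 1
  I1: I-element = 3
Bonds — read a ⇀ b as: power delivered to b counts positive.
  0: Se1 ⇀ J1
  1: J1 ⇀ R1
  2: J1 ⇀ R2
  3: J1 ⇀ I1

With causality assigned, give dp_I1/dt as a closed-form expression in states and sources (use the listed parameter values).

dp_I1/dt = E_Se1 - p_I1/2

#0 →J1  (Se1: effort source, stroke at far end)
#3 →I1  (I1: I, integral causality)
#1 →J1  (J1: bond 3 brought flow, rest push out)
#2 →J1  (J1: bond 3 brought flow, rest push out)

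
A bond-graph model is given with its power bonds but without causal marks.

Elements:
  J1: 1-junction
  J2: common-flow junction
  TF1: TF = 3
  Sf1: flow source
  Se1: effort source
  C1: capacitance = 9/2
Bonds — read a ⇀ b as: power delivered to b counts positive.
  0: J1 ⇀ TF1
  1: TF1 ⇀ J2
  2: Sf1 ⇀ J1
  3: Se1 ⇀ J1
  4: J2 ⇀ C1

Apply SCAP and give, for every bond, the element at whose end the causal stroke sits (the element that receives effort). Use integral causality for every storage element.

b0 stroke→J1
b1 stroke→TF1
b2 stroke→Sf1
b3 stroke→J1
b4 stroke→J2

#2 stroke→Sf1  (source Sf1 imposes f)
#3 stroke→J1  (Se1: effort source, stroke at far end)
#0 stroke→J1  (J1 flow already set via bond 2)
#1 stroke→TF1  (TF1: transformer flips bond 0)
#4 stroke→J2  (1-jn J2 has f-setter on 1)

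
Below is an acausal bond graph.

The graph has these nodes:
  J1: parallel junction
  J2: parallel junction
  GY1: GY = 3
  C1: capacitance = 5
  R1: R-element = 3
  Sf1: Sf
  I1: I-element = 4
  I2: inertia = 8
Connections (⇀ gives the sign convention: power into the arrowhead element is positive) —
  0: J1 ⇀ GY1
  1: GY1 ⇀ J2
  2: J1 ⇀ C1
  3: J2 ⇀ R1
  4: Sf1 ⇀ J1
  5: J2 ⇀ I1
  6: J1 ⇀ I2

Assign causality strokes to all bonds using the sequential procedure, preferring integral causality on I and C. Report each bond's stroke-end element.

#4 |Sf1  (source Sf1 imposes f)
#2 |J1  (C1 integral (e out))
#0 |GY1  (common-e at J1 fixed by 2)
#6 |I2  (J1 effort already set via bond 2)
#1 |GY1  (through GY1, causality inverts; strokes same side of GY1)
#5 |I1  (I1 outputs flow p/I1)
#3 |J2  (only one effort-in slot at J2)

bond 0 stroke→GY1
bond 1 stroke→GY1
bond 2 stroke→J1
bond 3 stroke→J2
bond 4 stroke→Sf1
bond 5 stroke→I1
bond 6 stroke→I2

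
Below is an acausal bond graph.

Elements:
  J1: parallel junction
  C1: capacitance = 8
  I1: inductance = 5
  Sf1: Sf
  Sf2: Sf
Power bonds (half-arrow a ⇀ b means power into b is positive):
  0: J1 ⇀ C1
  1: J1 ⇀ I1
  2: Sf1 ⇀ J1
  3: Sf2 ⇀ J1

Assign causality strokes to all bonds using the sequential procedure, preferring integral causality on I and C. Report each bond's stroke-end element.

β2 stroke at Sf1  (source Sf1 imposes f)
β3 stroke at Sf2  (source Sf2 imposes f)
β0 stroke at J1  (prefer integral on C1)
β1 stroke at I1  (J1: bond 0 brought effort, rest push out)

#0 |J1
#1 |I1
#2 |Sf1
#3 |Sf2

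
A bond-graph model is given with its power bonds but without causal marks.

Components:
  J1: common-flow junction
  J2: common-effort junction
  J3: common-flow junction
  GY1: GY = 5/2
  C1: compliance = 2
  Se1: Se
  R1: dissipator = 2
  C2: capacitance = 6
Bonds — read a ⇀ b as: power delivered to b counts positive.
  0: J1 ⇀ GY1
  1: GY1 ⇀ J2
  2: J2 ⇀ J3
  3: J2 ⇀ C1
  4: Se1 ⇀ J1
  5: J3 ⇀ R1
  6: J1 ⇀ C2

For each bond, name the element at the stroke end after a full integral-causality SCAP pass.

β0 →GY1
β1 →GY1
β2 →J3
β3 →J2
β4 →J1
β5 →R1
β6 →J1

b4 stroke at J1  (source Se1 imposes e)
b3 stroke at J2  (prefer integral on C1)
b1 stroke at GY1  (J2 effort already set via bond 3)
b2 stroke at J3  (J2: bond 3 brought effort, rest push out)
b5 stroke at R1  (J3 needs exactly one f-in)
b0 stroke at GY1  (GY GY1: same side as bond 1)
b6 stroke at J1  (common-f at J1 fixed by 0)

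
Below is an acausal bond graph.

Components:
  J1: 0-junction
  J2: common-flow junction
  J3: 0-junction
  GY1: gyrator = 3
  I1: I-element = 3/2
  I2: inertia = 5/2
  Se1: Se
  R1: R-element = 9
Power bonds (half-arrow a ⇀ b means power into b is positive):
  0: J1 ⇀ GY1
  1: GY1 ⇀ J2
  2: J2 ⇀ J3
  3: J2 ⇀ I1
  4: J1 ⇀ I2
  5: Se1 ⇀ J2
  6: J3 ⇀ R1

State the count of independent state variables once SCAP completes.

bond 5 |J2  (source Se1 imposes e)
bond 3 |I1  (I1: I, integral causality)
bond 1 |J2  (J2 flow already set via bond 3)
bond 2 |J2  (common-f at J2 fixed by 3)
bond 6 |J3  (J3: last free bond brings effort in)
bond 0 |J1  (GY1: gyrator matches bond 1)
bond 4 |I2  (J1 effort already set via bond 0)

2  (I1, I2 all integral)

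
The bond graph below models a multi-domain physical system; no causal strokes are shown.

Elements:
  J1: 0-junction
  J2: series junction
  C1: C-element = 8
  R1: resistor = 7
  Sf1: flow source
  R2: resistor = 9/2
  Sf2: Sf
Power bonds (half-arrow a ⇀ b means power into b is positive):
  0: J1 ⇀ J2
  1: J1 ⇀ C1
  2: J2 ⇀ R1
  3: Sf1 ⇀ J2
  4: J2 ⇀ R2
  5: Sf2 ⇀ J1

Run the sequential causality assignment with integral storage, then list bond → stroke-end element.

b3 |Sf1  (source Sf1 imposes f)
b5 |Sf2  (Sf2: flow source, stroke at near end)
b0 |J2  (1-jn J2 has f-setter on 3)
b2 |J2  (1-jn J2 has f-setter on 3)
b4 |J2  (J2 flow already set via bond 3)
b1 |J1  (J1: last free bond brings effort in)

β0 →J2
β1 →J1
β2 →J2
β3 →Sf1
β4 →J2
β5 →Sf2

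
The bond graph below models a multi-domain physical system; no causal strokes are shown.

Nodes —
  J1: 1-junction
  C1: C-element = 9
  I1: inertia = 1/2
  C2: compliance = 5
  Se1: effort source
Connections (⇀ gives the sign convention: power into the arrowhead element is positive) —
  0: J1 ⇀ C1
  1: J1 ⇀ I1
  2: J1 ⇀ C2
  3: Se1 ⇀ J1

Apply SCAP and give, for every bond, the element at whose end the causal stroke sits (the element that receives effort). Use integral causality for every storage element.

bond 3 |J1  (Se1 (Se) sets effort on bond)
bond 0 |J1  (C1 outputs effort q/C1)
bond 1 |I1  (I1 integral (f out))
bond 2 |J1  (common-f at J1 fixed by 1)

bond 0 |J1
bond 1 |I1
bond 2 |J1
bond 3 |J1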